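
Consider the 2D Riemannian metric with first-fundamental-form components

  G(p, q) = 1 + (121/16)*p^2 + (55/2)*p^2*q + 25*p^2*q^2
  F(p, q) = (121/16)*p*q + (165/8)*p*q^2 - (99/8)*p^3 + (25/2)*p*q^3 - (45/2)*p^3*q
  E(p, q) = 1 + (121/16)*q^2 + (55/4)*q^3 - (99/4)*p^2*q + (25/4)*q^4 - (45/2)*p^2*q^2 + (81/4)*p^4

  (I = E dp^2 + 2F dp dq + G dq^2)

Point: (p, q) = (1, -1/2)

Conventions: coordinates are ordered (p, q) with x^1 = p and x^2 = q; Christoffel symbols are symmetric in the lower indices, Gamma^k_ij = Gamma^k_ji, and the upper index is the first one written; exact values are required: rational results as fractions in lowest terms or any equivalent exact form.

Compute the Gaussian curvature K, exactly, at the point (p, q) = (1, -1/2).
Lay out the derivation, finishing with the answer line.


E = 457/16, F = -21/16, G = 17/16, EG - F^2 = 229/8 at the point
E_p = 189/2, E_q = -21/8, F_p = -57/16, F_q = -419/16, G_p = 1/8, G_q = 5/2
E_qq = -419/8, F_pq = -1139/16, G_pp = 1/8
Compute both Brioschi determinants and normalise by (EG - F^2)^2.
M1 = [[-E_qq/2 + F_pq - G_pp/2, E_p/2, F_p - E_q/2], [F_q - G_p/2, E, F], [G_q/2, F, G]] = [[-721/16, 189/4, -9/4], [-105/4, 457/16, -21/16], [5/4, -21/16, 17/16]]; det M1 = -5989/128
M2 = [[0, E_q/2, G_p/2], [E_q/2, E, F], [G_p/2, F, G]] = [[0, -21/16, 1/16], [-21/16, 457/16, -21/16], [1/16, -21/16, 17/16]]; det M2 = -221/128
det M1 - det M2 = -721/16; K = -721/16 / (229/8)^2 = -2884/52441

Answer: K = -2884/52441


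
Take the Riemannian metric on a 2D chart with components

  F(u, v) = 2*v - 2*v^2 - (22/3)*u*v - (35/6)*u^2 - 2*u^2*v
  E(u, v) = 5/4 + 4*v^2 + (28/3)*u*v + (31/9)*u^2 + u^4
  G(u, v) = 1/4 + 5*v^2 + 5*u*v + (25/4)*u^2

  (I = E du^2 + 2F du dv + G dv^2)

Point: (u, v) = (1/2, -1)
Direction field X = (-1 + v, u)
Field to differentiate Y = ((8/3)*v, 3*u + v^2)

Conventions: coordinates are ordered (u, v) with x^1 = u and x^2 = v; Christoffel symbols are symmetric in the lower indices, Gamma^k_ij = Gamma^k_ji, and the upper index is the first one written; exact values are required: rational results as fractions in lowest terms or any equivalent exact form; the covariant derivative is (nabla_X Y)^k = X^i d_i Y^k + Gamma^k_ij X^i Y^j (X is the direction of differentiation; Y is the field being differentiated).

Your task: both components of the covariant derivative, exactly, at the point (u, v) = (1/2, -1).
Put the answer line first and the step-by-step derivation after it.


Answer: (nabla_X Y)^u = 96435/22258, (nabla_X Y)^v = -1849/1077

E = 217/144, F = -31/24, G = 69/16 at the point
E_u = -97/18, E_v = -10/3, F_u = 7/2, F_v = 11/6, G_u = 5/4, G_v = -15/2
EG - F^2 = 11129/2304;  g^inv = (2304/11129) * [[69/16, 31/24], [31/24, 217/144]]
first-kind symbols [ij,l] = (1/2)(d_i g_jl + d_j g_il - d_l g_ij): [uu,u] = E_u/2 = -97/36, [uu,v] = F_u - E_v/2 = 31/6, [uv,u] = E_v/2 = -5/3, [uv,v] = G_u/2 = 5/8, [vv,u] = F_v - G_u/2 = 29/24, [vv,v] = G_v/2 = -15/4
Gamma^u_ij = (G*[ij,u] - F*[ij,v])/(EG - F^2), Gamma^v_ij = (E*[ij,v] - F*[ij,u])/(EG - F^2)
Gamma_uuu = -11396/11129, Gamma_uuv = -14700/11129, Gamma_uvv = 846/11129, Gamma_vuu = 320/359, Gamma_vuv = -90/359, Gamma_vvv = -304/359
X = (-2, 1/2), Y = (-8/3, 5/2) at the point


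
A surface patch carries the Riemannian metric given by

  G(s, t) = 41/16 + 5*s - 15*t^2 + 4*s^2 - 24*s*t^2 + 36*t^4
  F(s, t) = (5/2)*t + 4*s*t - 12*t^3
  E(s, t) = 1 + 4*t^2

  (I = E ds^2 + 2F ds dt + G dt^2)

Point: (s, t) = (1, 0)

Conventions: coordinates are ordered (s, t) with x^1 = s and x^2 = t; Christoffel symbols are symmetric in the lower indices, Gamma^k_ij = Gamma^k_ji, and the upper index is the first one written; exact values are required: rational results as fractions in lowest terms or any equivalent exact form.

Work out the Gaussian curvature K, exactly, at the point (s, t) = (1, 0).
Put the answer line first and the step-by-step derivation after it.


Answer: K = -1024/34225

E = 1, F = 0, G = 185/16, EG - F^2 = 185/16 at the point
E_s = 0, E_t = 0, F_s = 0, F_t = 13/2, G_s = 13, G_t = 0
E_tt = 8, F_st = 4, G_ss = 8
By Brioschi, K is (det M1 - det M2) divided by (EG - F^2) squared.
M1 = [[-E_tt/2 + F_st - G_ss/2, E_s/2, F_s - E_t/2], [F_t - G_s/2, E, F], [G_t/2, F, G]] = [[-4, 0, 0], [0, 1, 0], [0, 0, 185/16]]; det M1 = -185/4
M2 = [[0, E_t/2, G_s/2], [E_t/2, E, F], [G_s/2, F, G]] = [[0, 0, 13/2], [0, 1, 0], [13/2, 0, 185/16]]; det M2 = -169/4
det M1 - det M2 = -4; K = -4 / (185/16)^2 = -1024/34225


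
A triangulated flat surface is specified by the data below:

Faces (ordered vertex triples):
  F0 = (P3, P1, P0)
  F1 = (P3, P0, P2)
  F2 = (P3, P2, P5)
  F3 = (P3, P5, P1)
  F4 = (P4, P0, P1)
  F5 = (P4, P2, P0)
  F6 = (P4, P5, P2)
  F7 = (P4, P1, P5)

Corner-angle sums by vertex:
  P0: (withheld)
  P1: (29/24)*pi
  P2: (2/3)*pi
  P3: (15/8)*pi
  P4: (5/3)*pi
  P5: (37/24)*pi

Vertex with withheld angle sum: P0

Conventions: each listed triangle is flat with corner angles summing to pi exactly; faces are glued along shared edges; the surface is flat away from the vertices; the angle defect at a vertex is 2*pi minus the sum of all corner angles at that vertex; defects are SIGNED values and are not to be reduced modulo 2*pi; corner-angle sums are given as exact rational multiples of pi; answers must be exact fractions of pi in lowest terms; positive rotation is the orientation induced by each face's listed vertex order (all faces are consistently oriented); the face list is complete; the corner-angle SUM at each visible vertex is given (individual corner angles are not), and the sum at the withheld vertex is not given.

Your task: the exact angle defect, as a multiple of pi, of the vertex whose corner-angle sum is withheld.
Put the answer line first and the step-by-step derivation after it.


Answer: defect(P0) = (23/24)*pi

V = 6, E = 12, F = 8; chi = V - E + F = 2
Gauss-Bonnet: total defect = 2*pi*chi = 4*pi; visible defects sum to (73/24)*pi


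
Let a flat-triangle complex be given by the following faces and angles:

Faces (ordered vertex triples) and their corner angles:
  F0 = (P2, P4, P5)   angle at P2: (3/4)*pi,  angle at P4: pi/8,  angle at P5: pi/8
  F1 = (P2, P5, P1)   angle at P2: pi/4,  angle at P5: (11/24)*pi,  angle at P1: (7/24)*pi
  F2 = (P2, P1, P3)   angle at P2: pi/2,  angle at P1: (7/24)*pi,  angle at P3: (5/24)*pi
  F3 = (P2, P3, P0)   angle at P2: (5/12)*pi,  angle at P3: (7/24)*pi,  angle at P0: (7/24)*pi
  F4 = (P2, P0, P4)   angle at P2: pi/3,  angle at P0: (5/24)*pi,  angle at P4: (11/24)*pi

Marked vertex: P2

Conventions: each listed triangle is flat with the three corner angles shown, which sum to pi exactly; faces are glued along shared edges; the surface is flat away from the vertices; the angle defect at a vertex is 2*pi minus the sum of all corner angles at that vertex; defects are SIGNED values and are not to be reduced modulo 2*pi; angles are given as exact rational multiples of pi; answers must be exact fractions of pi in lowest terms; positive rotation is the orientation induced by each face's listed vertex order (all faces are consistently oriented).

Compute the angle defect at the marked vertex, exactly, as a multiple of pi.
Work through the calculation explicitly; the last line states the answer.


Sum of corner angles at P2: (9/4)*pi
defect = 2*pi - (9/4)*pi

Answer: defect(P2) = -pi/4


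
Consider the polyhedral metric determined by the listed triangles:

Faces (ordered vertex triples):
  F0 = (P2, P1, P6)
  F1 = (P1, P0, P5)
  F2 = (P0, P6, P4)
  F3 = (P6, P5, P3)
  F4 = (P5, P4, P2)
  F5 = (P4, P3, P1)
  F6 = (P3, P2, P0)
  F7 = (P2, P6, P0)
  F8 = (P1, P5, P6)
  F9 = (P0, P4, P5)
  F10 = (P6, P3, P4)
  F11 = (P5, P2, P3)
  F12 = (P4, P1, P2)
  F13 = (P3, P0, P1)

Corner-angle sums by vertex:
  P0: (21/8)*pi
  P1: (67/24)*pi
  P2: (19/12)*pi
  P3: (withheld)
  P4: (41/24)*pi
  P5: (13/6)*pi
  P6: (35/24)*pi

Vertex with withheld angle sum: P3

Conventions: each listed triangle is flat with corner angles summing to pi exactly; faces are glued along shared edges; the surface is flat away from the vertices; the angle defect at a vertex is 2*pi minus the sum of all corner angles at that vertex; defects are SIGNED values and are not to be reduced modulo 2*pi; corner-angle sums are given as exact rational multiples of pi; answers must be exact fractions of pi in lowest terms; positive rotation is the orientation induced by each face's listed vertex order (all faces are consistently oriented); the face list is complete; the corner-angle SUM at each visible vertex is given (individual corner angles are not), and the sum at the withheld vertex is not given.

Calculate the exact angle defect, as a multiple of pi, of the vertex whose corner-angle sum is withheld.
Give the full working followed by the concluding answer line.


V = 7, E = 21, F = 14; chi = V - E + F = 0
Gauss-Bonnet: total defect = 2*pi*chi = 0; visible defects sum to -pi/3

Answer: defect(P3) = pi/3


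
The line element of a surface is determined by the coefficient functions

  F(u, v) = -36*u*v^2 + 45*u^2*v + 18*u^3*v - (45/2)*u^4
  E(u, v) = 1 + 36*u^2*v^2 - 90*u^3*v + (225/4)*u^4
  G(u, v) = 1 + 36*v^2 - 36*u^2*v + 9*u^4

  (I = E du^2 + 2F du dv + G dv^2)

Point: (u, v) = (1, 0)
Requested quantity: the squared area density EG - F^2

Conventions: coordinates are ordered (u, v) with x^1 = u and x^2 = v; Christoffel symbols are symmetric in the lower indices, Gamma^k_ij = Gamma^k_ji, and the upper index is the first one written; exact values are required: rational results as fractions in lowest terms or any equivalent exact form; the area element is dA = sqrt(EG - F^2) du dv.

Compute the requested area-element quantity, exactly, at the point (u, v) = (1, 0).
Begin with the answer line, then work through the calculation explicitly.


Answer: EG - F^2 = 265/4

E = 229/4, F = -45/2, G = 10; EG - F^2 = 265/4


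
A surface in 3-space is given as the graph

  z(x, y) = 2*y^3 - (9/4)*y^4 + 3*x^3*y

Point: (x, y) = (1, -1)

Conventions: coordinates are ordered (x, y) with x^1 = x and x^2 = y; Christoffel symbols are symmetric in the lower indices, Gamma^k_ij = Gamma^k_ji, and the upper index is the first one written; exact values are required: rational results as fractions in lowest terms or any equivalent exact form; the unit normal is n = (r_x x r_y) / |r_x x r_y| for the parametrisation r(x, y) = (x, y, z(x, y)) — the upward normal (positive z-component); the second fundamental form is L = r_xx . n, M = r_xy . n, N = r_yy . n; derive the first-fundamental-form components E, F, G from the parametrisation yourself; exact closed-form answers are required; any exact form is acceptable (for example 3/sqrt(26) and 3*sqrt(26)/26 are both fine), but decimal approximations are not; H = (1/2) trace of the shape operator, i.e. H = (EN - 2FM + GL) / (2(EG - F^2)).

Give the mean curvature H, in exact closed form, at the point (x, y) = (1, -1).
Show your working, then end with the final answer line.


z_x = -9, z_y = 18, z_xx = -18, z_xy = 9, z_yy = -39
E = 82, F = -162, G = 325; answer radicand W^2 = 406
unnormalised second-form numerators: l = -18, m = 9, n = -39; L = l/sqrt(406), and similarly M = m/sqrt(W^2), N = n/sqrt(W^2)
H = (E*n - 2*F*m + G*l) / (2*(EG - F^2)*sqrt(W^2)); E*n - 2*F*m + G*l = -6132, EG - F^2 = 406, so H = (-219/29)/sqrt(406)

Answer: H = -219*sqrt(406)/11774


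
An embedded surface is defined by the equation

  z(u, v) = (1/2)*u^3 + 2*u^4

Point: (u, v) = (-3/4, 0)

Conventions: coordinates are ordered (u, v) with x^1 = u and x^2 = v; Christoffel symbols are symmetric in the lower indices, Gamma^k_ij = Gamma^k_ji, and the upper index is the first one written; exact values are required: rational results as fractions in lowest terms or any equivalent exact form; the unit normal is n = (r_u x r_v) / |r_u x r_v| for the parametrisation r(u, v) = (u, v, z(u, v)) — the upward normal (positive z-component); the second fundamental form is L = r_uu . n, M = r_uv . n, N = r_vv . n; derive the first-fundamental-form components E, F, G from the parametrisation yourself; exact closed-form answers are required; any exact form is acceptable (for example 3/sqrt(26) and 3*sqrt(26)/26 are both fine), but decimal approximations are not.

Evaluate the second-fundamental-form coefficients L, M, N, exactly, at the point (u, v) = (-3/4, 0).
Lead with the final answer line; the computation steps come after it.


Answer: L = 72*sqrt(7585)/1517, M = 0, N = 0

z_u = -81/32, z_v = 0, z_uu = 45/4, z_uv = 0, z_vv = 0
E = 7585/1024, F = 0, G = 1; answer radicand W^2 = 7585/1024
unnormalised second-form numerators: l = 45/4, m = 0, n = 0; L = l/sqrt(7585/1024), and similarly M = m/sqrt(W^2), N = n/sqrt(W^2)


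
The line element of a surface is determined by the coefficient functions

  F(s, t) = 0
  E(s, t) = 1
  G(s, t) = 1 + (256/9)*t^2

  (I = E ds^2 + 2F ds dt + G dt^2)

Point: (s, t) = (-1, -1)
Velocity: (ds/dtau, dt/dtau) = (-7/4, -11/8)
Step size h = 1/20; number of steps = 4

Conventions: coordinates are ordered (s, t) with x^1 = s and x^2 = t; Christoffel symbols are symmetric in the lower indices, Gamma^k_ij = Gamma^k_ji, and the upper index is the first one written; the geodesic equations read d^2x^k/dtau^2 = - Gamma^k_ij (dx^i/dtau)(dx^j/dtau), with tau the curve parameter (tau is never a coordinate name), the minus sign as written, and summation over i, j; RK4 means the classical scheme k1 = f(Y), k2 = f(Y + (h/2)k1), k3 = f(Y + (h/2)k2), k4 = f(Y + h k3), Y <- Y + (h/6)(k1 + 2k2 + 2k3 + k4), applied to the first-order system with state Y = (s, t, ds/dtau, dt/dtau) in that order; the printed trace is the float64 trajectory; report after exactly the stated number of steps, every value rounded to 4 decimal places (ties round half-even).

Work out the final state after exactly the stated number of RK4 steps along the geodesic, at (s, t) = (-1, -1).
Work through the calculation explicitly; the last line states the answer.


f(Y) = (ds/dtau, dt/dtau, -Gamma^s_ij Y'^i Y'^j, -Gamma^t_ij Y'^i Y'^j) with the Gammas evaluated at the stage position; h = 0.050000; intermediate values shown to 6 dp
step 0: s = -1.0000, t = -1.0000, ds/dtau = -1.7500, dt/dtau = -1.3750
step 1:
  k1: at (s, t) = (-1.000000, -1.000000), (ds/dtau, dt/dtau) = (-1.750000, -1.375000); Gamma_sss = 0.000000, Gamma_sst = 0.000000, Gamma_stt = 0.000000, Gamma_tss = 0.000000, Gamma_tst = 0.000000, Gamma_ttt = -0.966038; k1 = (-1.750000, -1.375000, 0.000000, 1.826415)
  k2: at (s, t) = (-1.043750, -1.034375), (ds/dtau, dt/dtau) = (-1.750000, -1.329340); Gamma_sss = 0.000000, Gamma_sst = 0.000000, Gamma_stt = 0.000000, Gamma_tss = 0.000000, Gamma_tst = 0.000000, Gamma_ttt = -0.936012; k2 = (-1.750000, -1.329340, 0.000000, 1.654067)
  k3: at (s, t) = (-1.043750, -1.033233), (ds/dtau, dt/dtau) = (-1.750000, -1.333648); Gamma_sss = 0.000000, Gamma_sst = 0.000000, Gamma_stt = 0.000000, Gamma_tss = 0.000000, Gamma_tst = 0.000000, Gamma_ttt = -0.936980; k3 = (-1.750000, -1.333648, 0.000000, 1.666529)
  k4: at (s, t) = (-1.087500, -1.066682), (ds/dtau, dt/dtau) = (-1.750000, -1.291674); Gamma_sss = 0.000000, Gamma_sst = 0.000000, Gamma_stt = 0.000000, Gamma_tss = 0.000000, Gamma_tst = 0.000000, Gamma_ttt = -0.909388; k4 = (-1.750000, -1.291674, 0.000000, 1.517241)
  Y <- Y + (h/6)(k1 + 2k2 + 2k3 + k4): s = -1.0875, t = -1.0666, ds/dtau = -1.7500, dt/dtau = -1.2918
step 2:
  k1: at (s, t) = (-1.087500, -1.066605), (ds/dtau, dt/dtau) = (-1.750000, -1.291793); Gamma_sss = 0.000000, Gamma_sst = 0.000000, Gamma_stt = 0.000000, Gamma_tss = 0.000000, Gamma_tst = 0.000000, Gamma_ttt = -0.909449; k1 = (-1.750000, -1.291793, 0.000000, 1.517625)
  k2: at (s, t) = (-1.131250, -1.098900), (ds/dtau, dt/dtau) = (-1.750000, -1.253852); Gamma_sss = 0.000000, Gamma_sst = 0.000000, Gamma_stt = 0.000000, Gamma_tss = 0.000000, Gamma_tst = 0.000000, Gamma_ttt = -0.884257; k2 = (-1.750000, -1.253852, 0.000000, 1.390181)
  k3: at (s, t) = (-1.131250, -1.097952), (ds/dtau, dt/dtau) = (-1.750000, -1.257038); Gamma_sss = 0.000000, Gamma_sst = 0.000000, Gamma_stt = 0.000000, Gamma_tss = 0.000000, Gamma_tst = 0.000000, Gamma_ttt = -0.884978; k3 = (-1.750000, -1.257038, 0.000000, 1.398394)
  k4: at (s, t) = (-1.175000, -1.129457), (ds/dtau, dt/dtau) = (-1.750000, -1.221873); Gamma_sss = 0.000000, Gamma_sst = 0.000000, Gamma_stt = 0.000000, Gamma_tss = 0.000000, Gamma_tst = 0.000000, Gamma_ttt = -0.861635; k4 = (-1.750000, -1.221873, 0.000000, 1.286399)
  Y <- Y + (h/6)(k1 + 2k2 + 2k3 + k4): s = -1.1750, t = -1.1294, ds/dtau = -1.7500, dt/dtau = -1.2219
step 3:
  k1: at (s, t) = (-1.175000, -1.129401), (ds/dtau, dt/dtau) = (-1.750000, -1.221950); Gamma_sss = 0.000000, Gamma_sst = 0.000000, Gamma_stt = 0.000000, Gamma_tss = 0.000000, Gamma_tst = 0.000000, Gamma_ttt = -0.861676; k1 = (-1.750000, -1.221950, 0.000000, 1.286621)
  k2: at (s, t) = (-1.218750, -1.159950), (ds/dtau, dt/dtau) = (-1.750000, -1.189784); Gamma_sss = 0.000000, Gamma_sst = 0.000000, Gamma_stt = 0.000000, Gamma_tss = 0.000000, Gamma_tst = 0.000000, Gamma_ttt = -0.840154; k2 = (-1.750000, -1.189784, 0.000000, 1.189311)
  k3: at (s, t) = (-1.218750, -1.159145), (ds/dtau, dt/dtau) = (-1.750000, -1.192217); Gamma_sss = 0.000000, Gamma_sst = 0.000000, Gamma_stt = 0.000000, Gamma_tss = 0.000000, Gamma_tst = 0.000000, Gamma_ttt = -0.840707; k3 = (-1.750000, -1.192217, 0.000000, 1.194966)
  k4: at (s, t) = (-1.262500, -1.189012), (ds/dtau, dt/dtau) = (-1.750000, -1.162202); Gamma_sss = 0.000000, Gamma_sst = 0.000000, Gamma_stt = 0.000000, Gamma_tss = 0.000000, Gamma_tst = 0.000000, Gamma_ttt = -0.820628; k4 = (-1.750000, -1.162202, 0.000000, 1.108432)
  Y <- Y + (h/6)(k1 + 2k2 + 2k3 + k4): s = -1.2625, t = -1.1890, ds/dtau = -1.7500, dt/dtau = -1.1623
step 4:
  k1: at (s, t) = (-1.262500, -1.188969), (ds/dtau, dt/dtau) = (-1.750000, -1.162253); Gamma_sss = 0.000000, Gamma_sst = 0.000000, Gamma_stt = 0.000000, Gamma_tss = 0.000000, Gamma_tst = 0.000000, Gamma_ttt = -0.820656; k1 = (-1.750000, -1.162253, 0.000000, 1.108569)
  k2: at (s, t) = (-1.306250, -1.218025), (ds/dtau, dt/dtau) = (-1.750000, -1.134539); Gamma_sss = 0.000000, Gamma_sst = 0.000000, Gamma_stt = 0.000000, Gamma_tss = 0.000000, Gamma_tst = 0.000000, Gamma_ttt = -0.801996; k2 = (-1.750000, -1.134539, 0.000000, 1.032312)
  k3: at (s, t) = (-1.306250, -1.217332), (ds/dtau, dt/dtau) = (-1.750000, -1.136445); Gamma_sss = 0.000000, Gamma_sst = 0.000000, Gamma_stt = 0.000000, Gamma_tss = 0.000000, Gamma_tst = 0.000000, Gamma_ttt = -0.802432; k3 = (-1.750000, -1.136445, 0.000000, 1.036347)
  k4: at (s, t) = (-1.350000, -1.245791), (ds/dtau, dt/dtau) = (-1.750000, -1.110436); Gamma_sss = 0.000000, Gamma_sst = 0.000000, Gamma_stt = 0.000000, Gamma_tss = 0.000000, Gamma_tst = 0.000000, Gamma_ttt = -0.784923; k4 = (-1.750000, -1.110436, 0.000000, 0.967863)
  Y <- Y + (h/6)(k1 + 2k2 + 2k3 + k4): s = -1.3500, t = -1.2458, ds/dtau = -1.7500, dt/dtau = -1.1105

Answer: s = -1.3500, t = -1.2458, ds/dtau = -1.7500, dt/dtau = -1.1105


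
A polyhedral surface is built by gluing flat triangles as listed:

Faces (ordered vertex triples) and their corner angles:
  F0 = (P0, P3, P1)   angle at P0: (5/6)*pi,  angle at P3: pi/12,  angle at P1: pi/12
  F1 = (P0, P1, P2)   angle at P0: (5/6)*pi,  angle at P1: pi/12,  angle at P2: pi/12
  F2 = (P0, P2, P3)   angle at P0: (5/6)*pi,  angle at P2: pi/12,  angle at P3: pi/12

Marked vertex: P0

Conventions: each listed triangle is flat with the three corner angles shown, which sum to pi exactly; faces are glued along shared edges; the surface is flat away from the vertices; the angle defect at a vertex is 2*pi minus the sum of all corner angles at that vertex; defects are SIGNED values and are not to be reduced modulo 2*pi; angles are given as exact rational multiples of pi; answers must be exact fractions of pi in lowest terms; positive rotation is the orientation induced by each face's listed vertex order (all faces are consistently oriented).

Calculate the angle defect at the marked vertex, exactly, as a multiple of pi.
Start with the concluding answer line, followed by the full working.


Answer: defect(P0) = -pi/2

Sum of corner angles at P0: (5/2)*pi
defect = 2*pi - (5/2)*pi


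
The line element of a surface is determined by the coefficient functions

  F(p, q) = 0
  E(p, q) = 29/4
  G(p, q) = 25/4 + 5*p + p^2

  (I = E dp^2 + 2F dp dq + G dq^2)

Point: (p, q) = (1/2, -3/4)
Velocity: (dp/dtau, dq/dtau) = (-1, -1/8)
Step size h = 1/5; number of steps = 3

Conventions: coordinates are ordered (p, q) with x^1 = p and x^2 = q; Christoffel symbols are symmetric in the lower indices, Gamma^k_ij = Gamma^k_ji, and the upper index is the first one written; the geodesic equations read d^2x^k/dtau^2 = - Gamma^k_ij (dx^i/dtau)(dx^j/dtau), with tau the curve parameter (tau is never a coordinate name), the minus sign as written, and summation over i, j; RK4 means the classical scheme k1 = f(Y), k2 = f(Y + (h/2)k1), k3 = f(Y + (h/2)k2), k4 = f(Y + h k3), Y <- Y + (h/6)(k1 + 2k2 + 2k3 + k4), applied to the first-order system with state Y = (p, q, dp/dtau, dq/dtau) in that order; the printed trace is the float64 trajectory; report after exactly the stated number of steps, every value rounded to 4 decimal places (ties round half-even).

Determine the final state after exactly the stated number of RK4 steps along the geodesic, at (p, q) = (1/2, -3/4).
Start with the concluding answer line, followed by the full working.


Answer: p = -0.0985, q = -0.8437, dp/dtau = -0.9945, dq/dtau = -0.1951

f(Y) = (dp/dtau, dq/dtau, -Gamma^p_ij Y'^i Y'^j, -Gamma^q_ij Y'^i Y'^j) with the Gammas evaluated at the stage position; h = 0.200000; intermediate values shown to 6 dp
step 0: p = 0.5000, q = -0.7500, dp/dtau = -1.0000, dq/dtau = -0.1250
step 1:
  k1: at (p, q) = (0.500000, -0.750000), (dp/dtau, dq/dtau) = (-1.000000, -0.125000); Gamma_ppp = 0.000000, Gamma_ppq = 0.000000, Gamma_pqq = -0.413793, Gamma_qpp = 0.000000, Gamma_qpq = 0.333333, Gamma_qqq = 0.000000; k1 = (-1.000000, -0.125000, 0.006466, -0.083333)
  k2: at (p, q) = (0.400000, -0.762500), (dp/dtau, dq/dtau) = (-0.999353, -0.133333); Gamma_ppp = 0.000000, Gamma_ppq = 0.000000, Gamma_pqq = -0.400000, Gamma_qpp = 0.000000, Gamma_qpq = 0.344828, Gamma_qqq = 0.000000; k2 = (-0.999353, -0.133333, 0.007111, -0.091895)
  k3: at (p, q) = (0.400065, -0.763333), (dp/dtau, dq/dtau) = (-0.999289, -0.134189); Gamma_ppp = 0.000000, Gamma_ppq = 0.000000, Gamma_pqq = -0.400009, Gamma_qpp = 0.000000, Gamma_qpq = 0.344820, Gamma_qqq = 0.000000; k3 = (-0.999289, -0.134189, 0.007203, -0.092477)
  k4: at (p, q) = (0.300142, -0.776838), (dp/dtau, dq/dtau) = (-0.998559, -0.143495); Gamma_ppp = 0.000000, Gamma_ppq = 0.000000, Gamma_pqq = -0.386227, Gamma_qpp = 0.000000, Gamma_qpq = 0.357125, Gamma_qqq = 0.000000; k4 = (-0.998559, -0.143495, 0.007953, -0.102344)
  Y <- Y + (h/6)(k1 + 2k2 + 2k3 + k4): p = 0.3001, q = -0.7768, dp/dtau = -0.9986, dq/dtau = -0.1435
step 2:
  k1: at (p, q) = (0.300139, -0.776785), (dp/dtau, dq/dtau) = (-0.998565, -0.143481); Gamma_ppp = 0.000000, Gamma_ppq = 0.000000, Gamma_pqq = -0.386226, Gamma_qpp = 0.000000, Gamma_qpq = 0.357125, Gamma_qqq = 0.000000; k1 = (-0.998565, -0.143481, 0.007951, -0.102334)
  k2: at (p, q) = (0.200282, -0.791133), (dp/dtau, dq/dtau) = (-0.997770, -0.153714); Gamma_ppp = 0.000000, Gamma_ppq = 0.000000, Gamma_pqq = -0.372453, Gamma_qpp = 0.000000, Gamma_qpq = 0.370332, Gamma_qqq = 0.000000; k2 = (-0.997770, -0.153714, 0.008800, -0.113596)
  k3: at (p, q) = (0.200362, -0.792156), (dp/dtau, dq/dtau) = (-0.997685, -0.154840); Gamma_ppp = 0.000000, Gamma_ppq = 0.000000, Gamma_pqq = -0.372464, Gamma_qpp = 0.000000, Gamma_qpq = 0.370321, Gamma_qqq = 0.000000; k3 = (-0.997685, -0.154840, 0.008930, -0.114416)
  k4: at (p, q) = (0.100602, -0.807753), (dp/dtau, dq/dtau) = (-0.996779, -0.166364); Gamma_ppp = 0.000000, Gamma_ppq = 0.000000, Gamma_pqq = -0.358704, Gamma_qpp = 0.000000, Gamma_qpq = 0.384526, Gamma_qqq = 0.000000; k4 = (-0.996779, -0.166364, 0.009928, -0.127530)
  Y <- Y + (h/6)(k1 + 2k2 + 2k3 + k4): p = 0.1006, q = -0.8077, dp/dtau = -0.9968, dq/dtau = -0.1663
step 3:
  k1: at (p, q) = (0.100597, -0.807683), (dp/dtau, dq/dtau) = (-0.996787, -0.166344); Gamma_ppp = 0.000000, Gamma_ppq = 0.000000, Gamma_pqq = -0.358703, Gamma_qpp = 0.000000, Gamma_qpq = 0.384527, Gamma_qqq = 0.000000; k1 = (-0.996787, -0.166344, 0.009925, -0.127516)
  k2: at (p, q) = (0.000918, -0.824317), (dp/dtau, dq/dtau) = (-0.995795, -0.179095); Gamma_ppp = 0.000000, Gamma_ppq = 0.000000, Gamma_pqq = -0.344954, Gamma_qpp = 0.000000, Gamma_qpq = 0.399853, Gamma_qqq = 0.000000; k2 = (-0.995795, -0.179095, 0.011064, -0.142621)
  k3: at (p, q) = (0.001017, -0.825593), (dp/dtau, dq/dtau) = (-0.995681, -0.180606); Gamma_ppp = 0.000000, Gamma_ppq = 0.000000, Gamma_pqq = -0.344968, Gamma_qpp = 0.000000, Gamma_qpq = 0.399837, Gamma_qqq = 0.000000; k3 = (-0.995681, -0.180606, 0.011252, -0.143802)
  k4: at (p, q) = (-0.098539, -0.843804), (dp/dtau, dq/dtau) = (-0.994537, -0.195104); Gamma_ppp = 0.000000, Gamma_ppq = 0.000000, Gamma_pqq = -0.331236, Gamma_qpp = 0.000000, Gamma_qpq = 0.416413, Gamma_qqq = 0.000000; k4 = (-0.994537, -0.195104, 0.012609, -0.161600)
  Y <- Y + (h/6)(k1 + 2k2 + 2k3 + k4): p = -0.0985, q = -0.8437, dp/dtau = -0.9945, dq/dtau = -0.1951


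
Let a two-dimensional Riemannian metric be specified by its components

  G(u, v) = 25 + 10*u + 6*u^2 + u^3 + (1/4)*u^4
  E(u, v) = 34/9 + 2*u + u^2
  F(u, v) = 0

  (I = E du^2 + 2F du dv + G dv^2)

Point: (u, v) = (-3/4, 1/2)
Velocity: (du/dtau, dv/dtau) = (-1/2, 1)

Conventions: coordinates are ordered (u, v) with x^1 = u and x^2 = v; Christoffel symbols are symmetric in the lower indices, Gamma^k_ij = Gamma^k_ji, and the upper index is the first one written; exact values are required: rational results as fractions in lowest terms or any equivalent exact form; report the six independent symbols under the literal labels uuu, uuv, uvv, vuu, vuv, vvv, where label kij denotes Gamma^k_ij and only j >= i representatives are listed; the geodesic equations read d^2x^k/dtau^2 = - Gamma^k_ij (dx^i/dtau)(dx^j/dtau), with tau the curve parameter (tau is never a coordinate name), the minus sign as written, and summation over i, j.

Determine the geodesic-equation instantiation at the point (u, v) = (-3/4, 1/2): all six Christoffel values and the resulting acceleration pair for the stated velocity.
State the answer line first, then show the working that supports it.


Answer: Gamma_uuu = 36/409, Gamma_uuv = 0, Gamma_uvv = -1305/3272, Gamma_vuu = 0, Gamma_vuv = 8/145, Gamma_vvv = 0; accelerations (d^2u/dtau^2, d^2v/dtau^2) = (1233/3272, 8/145)

E = 409/144, F = 0, G = 21025/1024 at the point
E_u = 1/2, E_v = 0, F_u = 0, F_v = 0, G_u = 145/64, G_v = 0
EG - F^2 = 8599225/147456;  g^inv = (147456/8599225) * [[21025/1024, 0], [0, 409/144]]
first-kind symbols [ij,l] = (1/2)(d_i g_jl + d_j g_il - d_l g_ij): [uu,u] = E_u/2 = 1/4, [uu,v] = F_u - E_v/2 = 0, [uv,u] = E_v/2 = 0, [uv,v] = G_u/2 = 145/128, [vv,u] = F_v - G_u/2 = -145/128, [vv,v] = G_v/2 = 0
Gamma^u_ij = (G*[ij,u] - F*[ij,v])/(EG - F^2), Gamma^v_ij = (E*[ij,v] - F*[ij,u])/(EG - F^2)
Gamma_uuu = 36/409, Gamma_uuv = 0, Gamma_uvv = -1305/3272, Gamma_vuu = 0, Gamma_vuv = 8/145, Gamma_vvv = 0
d^2u/dtau^2 = -(Gamma_uuu*(-1/2)^2 + 2*Gamma_uuv*(-1/2)*(1) + Gamma_uvv*(1)^2) = 1233/3272
d^2v/dtau^2 = -(Gamma_vuu*(-1/2)^2 + 2*Gamma_vuv*(-1/2)*(1) + Gamma_vvv*(1)^2) = 8/145


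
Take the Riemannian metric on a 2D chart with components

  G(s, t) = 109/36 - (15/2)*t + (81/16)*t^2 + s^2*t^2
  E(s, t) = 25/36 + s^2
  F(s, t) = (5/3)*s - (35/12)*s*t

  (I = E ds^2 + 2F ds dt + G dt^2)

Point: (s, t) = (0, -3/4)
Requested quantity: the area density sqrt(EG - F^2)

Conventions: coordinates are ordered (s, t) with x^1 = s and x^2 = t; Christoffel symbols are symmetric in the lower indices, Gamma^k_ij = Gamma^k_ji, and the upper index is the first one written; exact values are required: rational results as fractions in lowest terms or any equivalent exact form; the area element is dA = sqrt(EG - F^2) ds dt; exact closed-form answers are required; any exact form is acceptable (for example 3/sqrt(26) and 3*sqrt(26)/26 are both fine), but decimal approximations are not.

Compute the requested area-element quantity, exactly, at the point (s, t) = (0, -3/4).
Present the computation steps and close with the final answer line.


E = 25/36, F = 0, G = 26497/2304; EG - F^2 = 662425/82944

Answer: sqrt(EG - F^2) = 5*sqrt(26497)/288


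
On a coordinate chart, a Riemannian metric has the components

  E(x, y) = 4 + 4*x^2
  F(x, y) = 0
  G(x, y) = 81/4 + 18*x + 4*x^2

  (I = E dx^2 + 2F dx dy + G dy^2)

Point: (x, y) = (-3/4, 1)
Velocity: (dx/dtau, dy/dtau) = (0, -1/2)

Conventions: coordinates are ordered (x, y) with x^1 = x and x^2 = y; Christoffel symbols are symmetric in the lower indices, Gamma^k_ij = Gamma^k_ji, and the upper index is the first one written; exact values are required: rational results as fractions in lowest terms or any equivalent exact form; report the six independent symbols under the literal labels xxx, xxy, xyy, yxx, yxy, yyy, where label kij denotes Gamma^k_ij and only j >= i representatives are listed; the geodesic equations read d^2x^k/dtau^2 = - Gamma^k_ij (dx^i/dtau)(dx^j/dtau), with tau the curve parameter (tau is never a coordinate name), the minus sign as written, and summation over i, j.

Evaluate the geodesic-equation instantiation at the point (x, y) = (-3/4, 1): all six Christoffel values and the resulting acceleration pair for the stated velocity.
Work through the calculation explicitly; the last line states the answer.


E = 25/4, F = 0, G = 9 at the point
E_x = -6, E_y = 0, F_x = 0, F_y = 0, G_x = 12, G_y = 0
EG - F^2 = 225/4;  g^inv = (4/225) * [[9, 0], [0, 25/4]]
first-kind symbols [ij,l] = (1/2)(d_i g_jl + d_j g_il - d_l g_ij): [xx,x] = E_x/2 = -3, [xx,y] = F_x - E_y/2 = 0, [xy,x] = E_y/2 = 0, [xy,y] = G_x/2 = 6, [yy,x] = F_y - G_x/2 = -6, [yy,y] = G_y/2 = 0
Gamma^x_ij = (G*[ij,x] - F*[ij,y])/(EG - F^2), Gamma^y_ij = (E*[ij,y] - F*[ij,x])/(EG - F^2)
Gamma_xxx = -12/25, Gamma_xxy = 0, Gamma_xyy = -24/25, Gamma_yxx = 0, Gamma_yxy = 2/3, Gamma_yyy = 0
d^2x/dtau^2 = -(Gamma_xxx*(0)^2 + 2*Gamma_xxy*(0)*(-1/2) + Gamma_xyy*(-1/2)^2) = 6/25
d^2y/dtau^2 = -(Gamma_yxx*(0)^2 + 2*Gamma_yxy*(0)*(-1/2) + Gamma_yyy*(-1/2)^2) = 0

Answer: Gamma_xxx = -12/25, Gamma_xxy = 0, Gamma_xyy = -24/25, Gamma_yxx = 0, Gamma_yxy = 2/3, Gamma_yyy = 0; accelerations (d^2x/dtau^2, d^2y/dtau^2) = (6/25, 0)


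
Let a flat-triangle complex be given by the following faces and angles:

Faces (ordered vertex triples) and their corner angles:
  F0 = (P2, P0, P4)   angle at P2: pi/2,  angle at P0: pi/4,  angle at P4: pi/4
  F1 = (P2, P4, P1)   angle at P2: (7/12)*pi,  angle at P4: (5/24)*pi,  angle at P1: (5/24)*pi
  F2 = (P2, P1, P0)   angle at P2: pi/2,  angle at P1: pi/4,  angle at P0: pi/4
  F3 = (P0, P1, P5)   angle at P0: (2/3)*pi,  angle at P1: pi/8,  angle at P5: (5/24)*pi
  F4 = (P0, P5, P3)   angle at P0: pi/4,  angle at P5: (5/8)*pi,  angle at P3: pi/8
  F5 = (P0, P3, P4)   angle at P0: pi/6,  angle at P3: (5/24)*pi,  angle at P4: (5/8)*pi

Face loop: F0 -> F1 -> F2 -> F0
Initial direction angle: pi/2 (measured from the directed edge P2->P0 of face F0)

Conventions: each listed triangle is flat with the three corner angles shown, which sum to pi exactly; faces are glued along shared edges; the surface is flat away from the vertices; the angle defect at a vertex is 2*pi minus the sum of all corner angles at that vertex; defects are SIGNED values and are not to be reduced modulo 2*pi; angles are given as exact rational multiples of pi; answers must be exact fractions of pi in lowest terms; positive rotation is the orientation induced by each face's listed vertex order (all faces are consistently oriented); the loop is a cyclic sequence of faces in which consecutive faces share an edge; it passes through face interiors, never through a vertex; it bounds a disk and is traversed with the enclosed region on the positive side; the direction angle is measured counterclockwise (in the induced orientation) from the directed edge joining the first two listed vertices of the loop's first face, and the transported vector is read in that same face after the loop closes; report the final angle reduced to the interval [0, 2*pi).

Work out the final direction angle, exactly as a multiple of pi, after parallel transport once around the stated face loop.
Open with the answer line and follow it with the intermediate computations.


Answer: final direction angle = (11/12)*pi

enclosed vertex P2: corner angles sum to (19/12)*pi, defect = 2*pi - (19/12)*pi = (5/12)*pi
the final direction is the initial angle plus the enclosed defects, taken mod 2*pi in the induced orientation
final angle = pi/2 + (5/12)*pi = (11/12)*pi (mod 2*pi)


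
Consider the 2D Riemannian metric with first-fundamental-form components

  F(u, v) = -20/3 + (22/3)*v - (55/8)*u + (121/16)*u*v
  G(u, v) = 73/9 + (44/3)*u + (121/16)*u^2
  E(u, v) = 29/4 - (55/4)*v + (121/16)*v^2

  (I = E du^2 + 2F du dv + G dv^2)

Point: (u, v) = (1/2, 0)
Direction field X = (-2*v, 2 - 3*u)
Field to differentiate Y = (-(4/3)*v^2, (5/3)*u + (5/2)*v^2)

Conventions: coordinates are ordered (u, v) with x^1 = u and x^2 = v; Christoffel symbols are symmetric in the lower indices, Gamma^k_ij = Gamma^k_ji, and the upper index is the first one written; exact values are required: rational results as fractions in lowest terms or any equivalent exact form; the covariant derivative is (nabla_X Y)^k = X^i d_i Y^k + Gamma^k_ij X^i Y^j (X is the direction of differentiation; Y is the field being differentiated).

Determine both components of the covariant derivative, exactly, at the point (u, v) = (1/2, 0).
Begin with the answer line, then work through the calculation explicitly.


Answer: (nabla_X Y)^u = 0, (nabla_X Y)^v = 0

E = 29/4, F = -485/48, G = 9985/576 at the point
E_u = 0, E_v = -55/4, F_u = -55/8, F_v = 1067/96, G_u = 1067/48, G_v = 0
EG - F^2 = 13585/576;  g^inv = (576/13585) * [[9985/576, 485/48], [485/48, 29/4]]
first-kind symbols [ij,l] = (1/2)(d_i g_jl + d_j g_il - d_l g_ij): [uu,u] = E_u/2 = 0, [uu,v] = F_u - E_v/2 = 0, [uv,u] = E_v/2 = -55/8, [uv,v] = G_u/2 = 1067/96, [vv,u] = F_v - G_u/2 = 0, [vv,v] = G_v/2 = 0
Gamma^u_ij = (G*[ij,u] - F*[ij,v])/(EG - F^2), Gamma^v_ij = (E*[ij,v] - F*[ij,u])/(EG - F^2)
Gamma_uuu = 0, Gamma_uuv = -72/247, Gamma_uvv = 0, Gamma_vuu = 0, Gamma_vuv = 582/1235, Gamma_vvv = 0
X = (0, 1/2), Y = (0, 5/6) at the point


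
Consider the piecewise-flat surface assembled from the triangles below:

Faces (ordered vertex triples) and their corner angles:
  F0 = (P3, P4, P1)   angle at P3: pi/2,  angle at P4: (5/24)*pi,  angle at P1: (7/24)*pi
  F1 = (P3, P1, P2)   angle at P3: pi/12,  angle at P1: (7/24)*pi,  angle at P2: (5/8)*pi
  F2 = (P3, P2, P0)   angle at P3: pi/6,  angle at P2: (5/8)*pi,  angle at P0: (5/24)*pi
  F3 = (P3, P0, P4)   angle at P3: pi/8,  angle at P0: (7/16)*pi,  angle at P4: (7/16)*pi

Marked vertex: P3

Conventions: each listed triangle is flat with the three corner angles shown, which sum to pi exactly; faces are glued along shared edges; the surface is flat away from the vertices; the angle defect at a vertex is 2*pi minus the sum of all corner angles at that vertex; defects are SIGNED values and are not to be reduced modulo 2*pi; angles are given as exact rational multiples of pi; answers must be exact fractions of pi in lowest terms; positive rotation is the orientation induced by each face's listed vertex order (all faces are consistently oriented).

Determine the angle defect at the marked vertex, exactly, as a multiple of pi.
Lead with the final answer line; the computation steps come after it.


Answer: defect(P3) = (9/8)*pi

Sum of corner angles at P3: (7/8)*pi
defect = 2*pi - (7/8)*pi


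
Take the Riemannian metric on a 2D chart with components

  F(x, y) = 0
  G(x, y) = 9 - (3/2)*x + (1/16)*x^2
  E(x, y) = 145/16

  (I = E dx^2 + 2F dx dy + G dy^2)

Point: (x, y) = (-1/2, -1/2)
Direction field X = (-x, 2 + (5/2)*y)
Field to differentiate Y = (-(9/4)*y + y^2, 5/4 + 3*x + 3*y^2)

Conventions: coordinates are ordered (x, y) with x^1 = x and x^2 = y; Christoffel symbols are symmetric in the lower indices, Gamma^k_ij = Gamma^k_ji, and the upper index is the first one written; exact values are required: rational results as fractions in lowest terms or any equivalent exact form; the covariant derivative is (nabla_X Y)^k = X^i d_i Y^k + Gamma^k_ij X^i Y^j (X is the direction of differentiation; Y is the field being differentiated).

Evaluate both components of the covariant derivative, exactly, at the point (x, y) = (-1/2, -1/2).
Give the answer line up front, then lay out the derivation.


Answer: (nabla_X Y)^x = -279/116, (nabla_X Y)^y = -341/400

E = 145/16, F = 0, G = 625/64 at the point
E_x = 0, E_y = 0, F_x = 0, F_y = 0, G_x = -25/16, G_y = 0
EG - F^2 = 90625/1024;  g^inv = (1024/90625) * [[625/64, 0], [0, 145/16]]
first-kind symbols [ij,l] = (1/2)(d_i g_jl + d_j g_il - d_l g_ij): [xx,x] = E_x/2 = 0, [xx,y] = F_x - E_y/2 = 0, [xy,x] = E_y/2 = 0, [xy,y] = G_x/2 = -25/32, [yy,x] = F_y - G_x/2 = 25/32, [yy,y] = G_y/2 = 0
Gamma^x_ij = (G*[ij,x] - F*[ij,y])/(EG - F^2), Gamma^y_ij = (E*[ij,y] - F*[ij,x])/(EG - F^2)
Gamma_xxx = 0, Gamma_xxy = 0, Gamma_xyy = 5/58, Gamma_yxx = 0, Gamma_yxy = -2/25, Gamma_yyy = 0
X = (1/2, 3/4), Y = (11/8, 1/2) at the point


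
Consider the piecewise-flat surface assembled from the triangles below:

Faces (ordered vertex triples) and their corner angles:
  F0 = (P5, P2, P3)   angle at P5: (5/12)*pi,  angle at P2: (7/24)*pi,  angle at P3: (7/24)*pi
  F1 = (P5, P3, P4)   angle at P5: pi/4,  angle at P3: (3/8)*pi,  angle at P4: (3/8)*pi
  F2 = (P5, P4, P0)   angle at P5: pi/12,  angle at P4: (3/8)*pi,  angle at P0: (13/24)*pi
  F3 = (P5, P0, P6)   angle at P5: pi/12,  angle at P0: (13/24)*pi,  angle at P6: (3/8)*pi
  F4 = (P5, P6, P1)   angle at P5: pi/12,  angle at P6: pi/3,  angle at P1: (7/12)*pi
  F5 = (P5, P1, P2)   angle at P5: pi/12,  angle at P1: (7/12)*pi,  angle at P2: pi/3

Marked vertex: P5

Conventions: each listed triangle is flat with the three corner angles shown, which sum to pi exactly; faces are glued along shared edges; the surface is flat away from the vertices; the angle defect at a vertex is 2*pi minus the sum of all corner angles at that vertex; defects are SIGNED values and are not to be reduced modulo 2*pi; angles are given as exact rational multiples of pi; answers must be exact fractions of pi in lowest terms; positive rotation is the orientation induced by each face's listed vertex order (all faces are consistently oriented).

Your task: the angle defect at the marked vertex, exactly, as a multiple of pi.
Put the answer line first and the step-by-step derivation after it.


Answer: defect(P5) = pi

Sum of corner angles at P5: pi
defect = 2*pi - pi


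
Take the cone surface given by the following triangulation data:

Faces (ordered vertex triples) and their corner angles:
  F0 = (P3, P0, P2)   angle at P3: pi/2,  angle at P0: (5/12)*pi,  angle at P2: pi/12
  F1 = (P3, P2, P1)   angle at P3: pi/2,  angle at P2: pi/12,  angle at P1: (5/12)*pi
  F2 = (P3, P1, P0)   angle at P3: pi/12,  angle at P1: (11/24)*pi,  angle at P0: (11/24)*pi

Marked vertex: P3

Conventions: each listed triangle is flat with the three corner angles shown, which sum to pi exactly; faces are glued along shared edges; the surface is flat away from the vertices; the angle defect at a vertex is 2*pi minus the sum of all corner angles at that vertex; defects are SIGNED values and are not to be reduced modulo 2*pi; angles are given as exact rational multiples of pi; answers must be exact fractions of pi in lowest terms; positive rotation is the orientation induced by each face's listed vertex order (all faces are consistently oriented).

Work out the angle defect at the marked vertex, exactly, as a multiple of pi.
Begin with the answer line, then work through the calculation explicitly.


Answer: defect(P3) = (11/12)*pi

Sum of corner angles at P3: (13/12)*pi
defect = 2*pi - (13/12)*pi


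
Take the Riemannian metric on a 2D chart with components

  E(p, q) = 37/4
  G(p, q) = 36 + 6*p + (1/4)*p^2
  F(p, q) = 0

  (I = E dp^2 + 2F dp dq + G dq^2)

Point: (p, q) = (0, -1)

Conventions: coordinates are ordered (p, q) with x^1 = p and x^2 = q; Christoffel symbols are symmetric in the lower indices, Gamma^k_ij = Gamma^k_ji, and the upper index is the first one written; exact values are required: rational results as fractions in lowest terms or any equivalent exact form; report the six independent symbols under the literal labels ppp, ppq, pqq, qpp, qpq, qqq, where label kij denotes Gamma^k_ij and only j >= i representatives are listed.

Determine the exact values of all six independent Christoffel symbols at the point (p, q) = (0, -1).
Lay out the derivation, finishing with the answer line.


E = 37/4, F = 0, G = 36 at the point
E_p = 0, E_q = 0, F_p = 0, F_q = 0, G_p = 6, G_q = 0
EG - F^2 = 333;  g^inv = (1/333) * [[36, 0], [0, 37/4]]
first-kind symbols [ij,l] = (1/2)(d_i g_jl + d_j g_il - d_l g_ij): [pp,p] = E_p/2 = 0, [pp,q] = F_p - E_q/2 = 0, [pq,p] = E_q/2 = 0, [pq,q] = G_p/2 = 3, [qq,p] = F_q - G_p/2 = -3, [qq,q] = G_q/2 = 0
Gamma^p_ij = (G*[ij,p] - F*[ij,q])/(EG - F^2), Gamma^q_ij = (E*[ij,q] - F*[ij,p])/(EG - F^2)

Answer: Gamma_ppp = 0, Gamma_ppq = 0, Gamma_pqq = -12/37, Gamma_qpp = 0, Gamma_qpq = 1/12, Gamma_qqq = 0
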